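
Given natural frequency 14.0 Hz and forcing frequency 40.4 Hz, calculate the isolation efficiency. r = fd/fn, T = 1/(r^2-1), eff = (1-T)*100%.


r = 40.4 / 14.0 = 2.88571
r^2 - 1 = 2.88571^2 - 1 = 7.32732
T = 1/7.32732 = 0.136476
Efficiency = (1 - 0.136476)*100 = 86.352 %


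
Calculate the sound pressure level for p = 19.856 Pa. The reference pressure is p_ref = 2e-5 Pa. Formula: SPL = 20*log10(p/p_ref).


p / p_ref = 19.856 / 2e-5 = 992800
SPL = 20 * log10(992800) = 119.94 dB


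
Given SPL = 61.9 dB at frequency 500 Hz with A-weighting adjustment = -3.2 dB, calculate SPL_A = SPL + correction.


A-weighting table: 500 Hz -> -3.2 dB correction
SPL_A = SPL + correction = 61.9 + (-3.2) = 58.7 dBA


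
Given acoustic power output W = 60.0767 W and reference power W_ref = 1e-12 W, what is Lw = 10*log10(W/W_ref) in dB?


W / W_ref = 60.0767 / 1e-12 = 6.00767e+13
Lw = 10 * log10(6.00767e+13) = 137.79 dB


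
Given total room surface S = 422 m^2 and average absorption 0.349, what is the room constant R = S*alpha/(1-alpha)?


R = 422 * 0.349 / (1 - 0.349) = 226.23 m^2


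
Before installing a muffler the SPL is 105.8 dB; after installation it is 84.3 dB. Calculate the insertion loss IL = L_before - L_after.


Insertion loss = SPL without muffler - SPL with muffler
IL = 105.8 - 84.3 = 21.5 dB


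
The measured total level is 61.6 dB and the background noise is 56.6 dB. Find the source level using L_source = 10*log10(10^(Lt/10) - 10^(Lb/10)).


10^(61.6/10) = 1.44544e+06
10^(56.6/10) = 457088
Difference = 1.44544e+06 - 457088 = 988352
L_source = 10*log10(988352) = 59.949 dB


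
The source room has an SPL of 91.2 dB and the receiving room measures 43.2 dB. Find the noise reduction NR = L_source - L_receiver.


NR = L_source - L_receiver (difference between source and receiving room levels)
NR = 91.2 - 43.2 = 48 dB


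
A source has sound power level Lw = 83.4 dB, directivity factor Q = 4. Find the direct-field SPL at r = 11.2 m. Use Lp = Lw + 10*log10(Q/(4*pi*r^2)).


4*pi*r^2 = 4*pi*11.2^2 = 1576.33 m^2
Q / (4*pi*r^2) = 4 / 1576.33 = 0.00253754
Lp = 83.4 + 10*log10(0.00253754) = 57.444 dB


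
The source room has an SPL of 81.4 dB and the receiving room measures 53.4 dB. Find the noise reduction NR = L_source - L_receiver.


NR = L_source - L_receiver (difference between source and receiving room levels)
NR = 81.4 - 53.4 = 28 dB


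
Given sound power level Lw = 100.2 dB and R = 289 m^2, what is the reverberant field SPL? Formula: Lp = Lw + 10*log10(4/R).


4/R = 4/289 = 0.0138408
Lp = 100.2 + 10*log10(0.0138408) = 81.612 dB


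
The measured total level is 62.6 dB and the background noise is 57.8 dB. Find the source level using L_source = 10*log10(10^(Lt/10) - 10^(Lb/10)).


10^(62.6/10) = 1.8197e+06
10^(57.8/10) = 602560
Difference = 1.8197e+06 - 602560 = 1.21714e+06
L_source = 10*log10(1.21714e+06) = 60.853 dB


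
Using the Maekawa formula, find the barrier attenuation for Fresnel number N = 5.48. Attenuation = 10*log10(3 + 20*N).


3 + 20*N = 3 + 20*5.48 = 112.6
Att = 10*log10(112.6) = 20.515 dB


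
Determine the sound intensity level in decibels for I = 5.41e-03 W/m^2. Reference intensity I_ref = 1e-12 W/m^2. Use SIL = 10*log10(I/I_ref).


I / I_ref = 5.41e-03 / 1e-12 = 5.41e+09
SIL = 10 * log10(5.41e+09) = 97.332 dB


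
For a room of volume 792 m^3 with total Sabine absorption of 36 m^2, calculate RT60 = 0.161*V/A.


RT60 = 0.161 * 792 / 36 = 3.542 s


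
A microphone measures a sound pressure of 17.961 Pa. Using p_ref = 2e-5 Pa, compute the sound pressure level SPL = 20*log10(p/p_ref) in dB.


p / p_ref = 17.961 / 2e-5 = 898050
SPL = 20 * log10(898050) = 119.07 dB


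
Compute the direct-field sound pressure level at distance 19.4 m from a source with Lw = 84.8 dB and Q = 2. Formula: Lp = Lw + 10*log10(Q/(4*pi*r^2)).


4*pi*r^2 = 4*pi*19.4^2 = 4729.48 m^2
Q / (4*pi*r^2) = 2 / 4729.48 = 0.000422879
Lp = 84.8 + 10*log10(0.000422879) = 51.062 dB


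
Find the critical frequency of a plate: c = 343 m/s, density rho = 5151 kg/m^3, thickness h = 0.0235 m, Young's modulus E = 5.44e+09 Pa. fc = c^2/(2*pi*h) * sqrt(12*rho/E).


12*rho/E = 12*5151/5.44e+09 = 1.13625e-05
sqrt(12*rho/E) = sqrt(1.13625e-05) = 0.00337083
c^2/(2*pi*h) = 343^2/(2*pi*0.0235) = 796784
fc = 796784 * 0.00337083 = 2685.8 Hz


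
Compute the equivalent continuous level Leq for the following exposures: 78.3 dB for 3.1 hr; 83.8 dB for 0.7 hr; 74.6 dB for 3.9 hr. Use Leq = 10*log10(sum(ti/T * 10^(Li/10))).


T_total = 3.1 + 0.7 + 3.9 = 7.7 hr
(3.1/7.7) * 10^(78.3/10) = 2.72189e+07
(0.7/7.7) * 10^(83.8/10) = 2.18076e+07
(3.9/7.7) * 10^(74.6/10) = 1.46074e+07
Sum = 2.72189e+07 + 2.18076e+07 + 1.46074e+07 = 6.36339e+07
Leq = 10*log10(6.36339e+07) = 78.037 dB


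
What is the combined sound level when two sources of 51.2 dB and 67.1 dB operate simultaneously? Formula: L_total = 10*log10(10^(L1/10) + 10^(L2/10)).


10^(51.2/10) = 131826
10^(67.1/10) = 5.12861e+06
Sum = 131826 + 5.12861e+06 = 5.26044e+06
L_total = 10*log10(5.26044e+06) = 67.21 dB


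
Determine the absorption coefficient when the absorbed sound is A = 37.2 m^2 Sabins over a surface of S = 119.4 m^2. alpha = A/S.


Absorption coefficient = absorbed power / incident power
alpha = A / S = 37.2 / 119.4 = 0.31156


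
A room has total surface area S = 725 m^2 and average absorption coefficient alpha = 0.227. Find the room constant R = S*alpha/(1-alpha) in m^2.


R = 725 * 0.227 / (1 - 0.227) = 212.9 m^2


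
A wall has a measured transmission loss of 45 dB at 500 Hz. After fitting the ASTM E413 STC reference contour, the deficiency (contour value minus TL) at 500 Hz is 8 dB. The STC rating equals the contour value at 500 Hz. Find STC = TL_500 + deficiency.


By ASTM E413, STC = value of the fitted reference contour at 500 Hz.
Contour value at 500 Hz = TL_500 + deficiency = 45 + 8 = 53
STC = 53


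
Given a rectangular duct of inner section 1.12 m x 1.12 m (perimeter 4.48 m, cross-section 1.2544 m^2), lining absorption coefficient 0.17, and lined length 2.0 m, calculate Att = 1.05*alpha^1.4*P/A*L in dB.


alpha^1.4 = 0.17^1.4 = 0.0836813
Attenuation rate = 1.05 * alpha^1.4 * P / A
= 1.05 * 0.0836813 * 4.48 / 1.2544 = 0.313805 dB/m
Total Att = 0.313805 * 2.0 = 0.62761 dB


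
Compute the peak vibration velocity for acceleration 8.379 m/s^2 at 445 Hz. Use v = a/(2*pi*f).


omega = 2*pi*f = 2*pi*445 = 2796.02 rad/s
v = a / omega = 8.379 / 2796.02 = 0.0029968 m/s


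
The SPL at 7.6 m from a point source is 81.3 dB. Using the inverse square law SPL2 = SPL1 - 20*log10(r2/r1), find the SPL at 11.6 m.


r2/r1 = 11.6/7.6 = 1.52632
Correction = 20*log10(1.52632) = 3.67291 dB
SPL2 = 81.3 - 3.67291 = 77.627 dB


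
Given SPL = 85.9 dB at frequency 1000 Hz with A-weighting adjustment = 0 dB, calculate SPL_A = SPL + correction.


A-weighting table: 1000 Hz -> 0 dB correction
SPL_A = SPL + correction = 85.9 + (0) = 85.9 dBA


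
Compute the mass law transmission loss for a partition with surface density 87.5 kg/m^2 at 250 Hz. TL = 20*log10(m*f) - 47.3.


m * f = 87.5 * 250 = 21875
20*log10(21875) = 86.799 dB
TL = 86.799 - 47.3 = 39.499 dB


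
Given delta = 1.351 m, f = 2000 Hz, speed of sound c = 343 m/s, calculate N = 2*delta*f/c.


N = 2*delta*f/c = 2*delta/lambda, where lambda = c/f
lambda = 343 / 2000 = 0.1715 m
N = 2 * 1.351 / 0.1715 = 15.755


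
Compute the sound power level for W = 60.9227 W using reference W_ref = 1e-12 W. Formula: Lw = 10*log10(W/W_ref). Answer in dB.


W / W_ref = 60.9227 / 1e-12 = 6.09227e+13
Lw = 10 * log10(6.09227e+13) = 137.85 dB


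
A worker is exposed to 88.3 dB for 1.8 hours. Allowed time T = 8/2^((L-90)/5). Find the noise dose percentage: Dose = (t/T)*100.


T_allowed = 8 / 2^((88.3 - 90)/5) = 10.1261 hr
Dose = 1.8 / 10.1261 * 100 = 17.776 %


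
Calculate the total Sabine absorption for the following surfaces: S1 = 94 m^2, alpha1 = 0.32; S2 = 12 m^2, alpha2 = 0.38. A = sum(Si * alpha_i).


94 * 0.32 = 30.08
12 * 0.38 = 4.56
A_total = 30.08 + 4.56 = 34.64 m^2


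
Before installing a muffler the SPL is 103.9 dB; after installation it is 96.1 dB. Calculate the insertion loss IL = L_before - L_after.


Insertion loss = SPL without muffler - SPL with muffler
IL = 103.9 - 96.1 = 7.8 dB


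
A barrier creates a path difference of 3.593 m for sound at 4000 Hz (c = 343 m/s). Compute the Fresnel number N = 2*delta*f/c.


N = 2*delta*f/c = 2*delta/lambda, where lambda = c/f
lambda = 343 / 4000 = 0.08575 m
N = 2 * 3.593 / 0.08575 = 83.802


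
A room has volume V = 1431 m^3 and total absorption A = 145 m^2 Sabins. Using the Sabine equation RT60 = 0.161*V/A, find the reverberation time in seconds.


RT60 = 0.161 * 1431 / 145 = 1.5889 s


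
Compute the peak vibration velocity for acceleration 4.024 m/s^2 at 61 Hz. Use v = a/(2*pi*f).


omega = 2*pi*f = 2*pi*61 = 383.274 rad/s
v = a / omega = 4.024 / 383.274 = 0.010499 m/s


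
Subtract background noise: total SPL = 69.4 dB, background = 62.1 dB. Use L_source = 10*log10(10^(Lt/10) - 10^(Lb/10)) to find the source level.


10^(69.4/10) = 8.70964e+06
10^(62.1/10) = 1.62181e+06
Difference = 8.70964e+06 - 1.62181e+06 = 7.08783e+06
L_source = 10*log10(7.08783e+06) = 68.505 dB


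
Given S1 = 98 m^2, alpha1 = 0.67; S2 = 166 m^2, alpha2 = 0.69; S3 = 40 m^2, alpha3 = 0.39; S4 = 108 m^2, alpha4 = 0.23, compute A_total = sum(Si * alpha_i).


98 * 0.67 = 65.66
166 * 0.69 = 114.54
40 * 0.39 = 15.6
108 * 0.23 = 24.84
A_total = 65.66 + 114.54 + 15.6 + 24.84 = 220.64 m^2


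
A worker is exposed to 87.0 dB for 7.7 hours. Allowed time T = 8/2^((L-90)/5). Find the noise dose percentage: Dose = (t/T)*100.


T_allowed = 8 / 2^((87.0 - 90)/5) = 12.1257 hr
Dose = 7.7 / 12.1257 * 100 = 63.501 %


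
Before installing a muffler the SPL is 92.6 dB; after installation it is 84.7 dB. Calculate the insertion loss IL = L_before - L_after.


Insertion loss = SPL without muffler - SPL with muffler
IL = 92.6 - 84.7 = 7.9 dB


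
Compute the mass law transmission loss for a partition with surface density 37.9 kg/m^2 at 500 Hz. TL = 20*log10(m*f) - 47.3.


m * f = 37.9 * 500 = 18950
20*log10(18950) = 85.5522 dB
TL = 85.5522 - 47.3 = 38.252 dB


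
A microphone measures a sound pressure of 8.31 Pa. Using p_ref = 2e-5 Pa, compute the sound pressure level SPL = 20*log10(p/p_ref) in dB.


p / p_ref = 8.31 / 2e-5 = 415500
SPL = 20 * log10(415500) = 112.37 dB


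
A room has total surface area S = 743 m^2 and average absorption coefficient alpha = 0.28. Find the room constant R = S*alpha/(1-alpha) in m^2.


R = 743 * 0.28 / (1 - 0.28) = 288.94 m^2


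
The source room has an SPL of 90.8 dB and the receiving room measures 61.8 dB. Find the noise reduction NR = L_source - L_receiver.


NR = L_source - L_receiver (difference between source and receiving room levels)
NR = 90.8 - 61.8 = 29 dB


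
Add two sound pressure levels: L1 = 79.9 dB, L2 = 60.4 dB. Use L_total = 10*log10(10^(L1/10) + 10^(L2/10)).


10^(79.9/10) = 9.77237e+07
10^(60.4/10) = 1.09648e+06
Sum = 9.77237e+07 + 1.09648e+06 = 9.88202e+07
L_total = 10*log10(9.88202e+07) = 79.948 dB


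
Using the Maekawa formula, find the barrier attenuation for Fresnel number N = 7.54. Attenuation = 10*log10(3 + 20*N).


3 + 20*N = 3 + 20*7.54 = 153.8
Att = 10*log10(153.8) = 21.87 dB


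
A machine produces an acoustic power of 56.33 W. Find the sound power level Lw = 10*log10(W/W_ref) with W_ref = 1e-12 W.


W / W_ref = 56.33 / 1e-12 = 5.633e+13
Lw = 10 * log10(5.633e+13) = 137.51 dB


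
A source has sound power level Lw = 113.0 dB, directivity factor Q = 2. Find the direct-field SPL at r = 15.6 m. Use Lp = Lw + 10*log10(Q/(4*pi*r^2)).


4*pi*r^2 = 4*pi*15.6^2 = 3058.15 m^2
Q / (4*pi*r^2) = 2 / 3058.15 = 0.00065399
Lp = 113.0 + 10*log10(0.00065399) = 81.156 dB


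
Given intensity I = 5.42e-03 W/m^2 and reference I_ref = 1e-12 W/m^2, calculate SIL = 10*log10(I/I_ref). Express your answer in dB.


I / I_ref = 5.42e-03 / 1e-12 = 5.42e+09
SIL = 10 * log10(5.42e+09) = 97.34 dB


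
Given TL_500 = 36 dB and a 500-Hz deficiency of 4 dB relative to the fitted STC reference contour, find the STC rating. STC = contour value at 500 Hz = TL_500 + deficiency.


By ASTM E413, STC = value of the fitted reference contour at 500 Hz.
Contour value at 500 Hz = TL_500 + deficiency = 36 + 4 = 40
STC = 40


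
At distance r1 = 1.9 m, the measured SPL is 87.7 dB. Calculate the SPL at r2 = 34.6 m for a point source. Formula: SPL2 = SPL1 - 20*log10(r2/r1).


r2/r1 = 34.6/1.9 = 18.2105
Correction = 20*log10(18.2105) = 25.2064 dB
SPL2 = 87.7 - 25.2064 = 62.494 dB


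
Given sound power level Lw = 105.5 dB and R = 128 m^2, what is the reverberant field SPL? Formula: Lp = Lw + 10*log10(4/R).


4/R = 4/128 = 0.03125
Lp = 105.5 + 10*log10(0.03125) = 90.449 dB


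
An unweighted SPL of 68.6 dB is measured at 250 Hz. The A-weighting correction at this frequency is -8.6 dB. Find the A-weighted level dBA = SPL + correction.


A-weighting table: 250 Hz -> -8.6 dB correction
SPL_A = SPL + correction = 68.6 + (-8.6) = 60 dBA


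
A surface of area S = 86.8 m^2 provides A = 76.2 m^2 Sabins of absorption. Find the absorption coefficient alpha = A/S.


Absorption coefficient = absorbed power / incident power
alpha = A / S = 76.2 / 86.8 = 0.87788


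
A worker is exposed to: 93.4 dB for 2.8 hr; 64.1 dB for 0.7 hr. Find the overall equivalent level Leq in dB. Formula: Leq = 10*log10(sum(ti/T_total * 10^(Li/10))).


T_total = 2.8 + 0.7 = 3.5 hr
(2.8/3.5) * 10^(93.4/10) = 1.75021e+09
(0.7/3.5) * 10^(64.1/10) = 514079
Sum = 1.75021e+09 + 514079 = 1.75072e+09
Leq = 10*log10(1.75072e+09) = 92.432 dB


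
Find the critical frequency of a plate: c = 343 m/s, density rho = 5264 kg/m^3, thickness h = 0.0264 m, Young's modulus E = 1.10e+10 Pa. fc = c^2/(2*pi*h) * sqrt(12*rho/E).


12*rho/E = 12*5264/1.10e+10 = 5.74255e-06
sqrt(12*rho/E) = sqrt(5.74255e-06) = 0.00239636
c^2/(2*pi*h) = 343^2/(2*pi*0.0264) = 709258
fc = 709258 * 0.00239636 = 1699.6 Hz


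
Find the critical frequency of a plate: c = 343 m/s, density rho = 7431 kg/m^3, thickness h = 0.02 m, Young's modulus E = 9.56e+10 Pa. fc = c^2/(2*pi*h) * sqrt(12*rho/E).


12*rho/E = 12*7431/9.56e+10 = 9.32762e-07
sqrt(12*rho/E) = sqrt(9.32762e-07) = 0.000965796
c^2/(2*pi*h) = 343^2/(2*pi*0.02) = 936221
fc = 936221 * 0.000965796 = 904.2 Hz


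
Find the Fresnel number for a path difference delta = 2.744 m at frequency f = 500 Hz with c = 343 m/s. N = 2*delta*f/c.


N = 2*delta*f/c = 2*delta/lambda, where lambda = c/f
lambda = 343 / 500 = 0.686 m
N = 2 * 2.744 / 0.686 = 8


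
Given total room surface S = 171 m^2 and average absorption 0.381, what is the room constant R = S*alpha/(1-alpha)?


R = 171 * 0.381 / (1 - 0.381) = 105.25 m^2


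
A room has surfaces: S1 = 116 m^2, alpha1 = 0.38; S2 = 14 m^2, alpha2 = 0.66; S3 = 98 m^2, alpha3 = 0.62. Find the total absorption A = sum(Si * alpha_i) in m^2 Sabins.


116 * 0.38 = 44.08
14 * 0.66 = 9.24
98 * 0.62 = 60.76
A_total = 44.08 + 9.24 + 60.76 = 114.08 m^2


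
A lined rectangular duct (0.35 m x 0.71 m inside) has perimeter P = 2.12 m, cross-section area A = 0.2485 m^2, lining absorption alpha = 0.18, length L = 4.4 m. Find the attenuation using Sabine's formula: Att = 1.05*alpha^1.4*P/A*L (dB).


alpha^1.4 = 0.18^1.4 = 0.0906529
Attenuation rate = 1.05 * alpha^1.4 * P / A
= 1.05 * 0.0906529 * 2.12 / 0.2485 = 0.812046 dB/m
Total Att = 0.812046 * 4.4 = 3.573 dB


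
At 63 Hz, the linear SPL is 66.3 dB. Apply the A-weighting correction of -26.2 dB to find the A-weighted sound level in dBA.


A-weighting table: 63 Hz -> -26.2 dB correction
SPL_A = SPL + correction = 66.3 + (-26.2) = 40.1 dBA


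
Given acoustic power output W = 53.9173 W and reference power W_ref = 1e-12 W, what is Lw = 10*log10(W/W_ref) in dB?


W / W_ref = 53.9173 / 1e-12 = 5.39173e+13
Lw = 10 * log10(5.39173e+13) = 137.32 dB


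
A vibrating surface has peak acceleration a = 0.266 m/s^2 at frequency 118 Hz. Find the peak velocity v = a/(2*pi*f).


omega = 2*pi*f = 2*pi*118 = 741.416 rad/s
v = a / omega = 0.266 / 741.416 = 0.00035877 m/s


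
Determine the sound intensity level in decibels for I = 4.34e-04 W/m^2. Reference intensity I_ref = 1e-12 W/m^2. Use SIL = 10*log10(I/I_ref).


I / I_ref = 4.34e-04 / 1e-12 = 4.34e+08
SIL = 10 * log10(4.34e+08) = 86.375 dB


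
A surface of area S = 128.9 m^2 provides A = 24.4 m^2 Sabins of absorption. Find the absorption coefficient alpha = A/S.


Absorption coefficient = absorbed power / incident power
alpha = A / S = 24.4 / 128.9 = 0.18929


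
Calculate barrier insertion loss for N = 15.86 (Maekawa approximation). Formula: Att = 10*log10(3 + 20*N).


3 + 20*N = 3 + 20*15.86 = 320.2
Att = 10*log10(320.2) = 25.054 dB


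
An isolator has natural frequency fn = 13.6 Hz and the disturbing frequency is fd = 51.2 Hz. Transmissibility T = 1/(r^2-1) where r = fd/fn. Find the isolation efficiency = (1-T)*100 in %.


r = 51.2 / 13.6 = 3.76471
r^2 - 1 = 3.76471^2 - 1 = 13.173
T = 1/13.173 = 0.0759129
Efficiency = (1 - 0.0759129)*100 = 92.409 %


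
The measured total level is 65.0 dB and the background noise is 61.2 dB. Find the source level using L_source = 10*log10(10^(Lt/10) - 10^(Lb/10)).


10^(65.0/10) = 3.16228e+06
10^(61.2/10) = 1.31826e+06
Difference = 3.16228e+06 - 1.31826e+06 = 1.84402e+06
L_source = 10*log10(1.84402e+06) = 62.658 dB


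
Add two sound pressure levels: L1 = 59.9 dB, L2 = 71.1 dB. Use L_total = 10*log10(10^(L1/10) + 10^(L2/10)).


10^(59.9/10) = 977237
10^(71.1/10) = 1.28825e+07
Sum = 977237 + 1.28825e+07 = 1.38597e+07
L_total = 10*log10(1.38597e+07) = 71.418 dB


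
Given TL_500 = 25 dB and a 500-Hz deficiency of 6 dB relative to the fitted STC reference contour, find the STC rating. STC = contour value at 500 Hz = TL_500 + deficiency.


By ASTM E413, STC = value of the fitted reference contour at 500 Hz.
Contour value at 500 Hz = TL_500 + deficiency = 25 + 6 = 31
STC = 31


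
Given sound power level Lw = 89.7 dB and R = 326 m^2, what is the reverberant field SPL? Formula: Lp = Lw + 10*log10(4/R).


4/R = 4/326 = 0.0122699
Lp = 89.7 + 10*log10(0.0122699) = 70.588 dB


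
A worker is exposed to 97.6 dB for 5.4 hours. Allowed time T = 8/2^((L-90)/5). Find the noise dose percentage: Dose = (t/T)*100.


T_allowed = 8 / 2^((97.6 - 90)/5) = 2.78949 hr
Dose = 5.4 / 2.78949 * 100 = 193.58 %


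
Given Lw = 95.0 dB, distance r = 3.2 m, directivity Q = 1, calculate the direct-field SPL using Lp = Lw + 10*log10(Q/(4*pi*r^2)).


4*pi*r^2 = 4*pi*3.2^2 = 128.68 m^2
Q / (4*pi*r^2) = 1 / 128.68 = 0.00777122
Lp = 95.0 + 10*log10(0.00777122) = 73.905 dB


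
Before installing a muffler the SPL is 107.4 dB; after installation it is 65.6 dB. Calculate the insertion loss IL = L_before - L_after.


Insertion loss = SPL without muffler - SPL with muffler
IL = 107.4 - 65.6 = 41.8 dB


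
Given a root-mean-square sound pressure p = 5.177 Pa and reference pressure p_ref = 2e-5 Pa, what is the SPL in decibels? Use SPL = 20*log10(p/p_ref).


p / p_ref = 5.177 / 2e-5 = 258850
SPL = 20 * log10(258850) = 108.26 dB


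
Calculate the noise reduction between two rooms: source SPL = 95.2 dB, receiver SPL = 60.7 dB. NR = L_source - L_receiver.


NR = L_source - L_receiver (difference between source and receiving room levels)
NR = 95.2 - 60.7 = 34.5 dB


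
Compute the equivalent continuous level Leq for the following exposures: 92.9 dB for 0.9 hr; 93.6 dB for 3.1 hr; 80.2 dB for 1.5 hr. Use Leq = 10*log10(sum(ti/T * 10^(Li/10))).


T_total = 0.9 + 3.1 + 1.5 = 5.5 hr
(0.9/5.5) * 10^(92.9/10) = 3.19065e+08
(3.1/5.5) * 10^(93.6/10) = 1.29122e+09
(1.5/5.5) * 10^(80.2/10) = 2.85581e+07
Sum = 3.19065e+08 + 1.29122e+09 + 2.85581e+07 = 1.63884e+09
Leq = 10*log10(1.63884e+09) = 92.145 dB


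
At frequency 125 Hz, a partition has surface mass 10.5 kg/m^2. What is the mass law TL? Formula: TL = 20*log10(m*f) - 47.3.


m * f = 10.5 * 125 = 1312.5
20*log10(1312.5) = 62.362 dB
TL = 62.362 - 47.3 = 15.062 dB


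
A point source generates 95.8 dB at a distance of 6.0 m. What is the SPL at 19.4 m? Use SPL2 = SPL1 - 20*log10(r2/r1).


r2/r1 = 19.4/6.0 = 3.23333
Correction = 20*log10(3.23333) = 10.193 dB
SPL2 = 95.8 - 10.193 = 85.607 dB


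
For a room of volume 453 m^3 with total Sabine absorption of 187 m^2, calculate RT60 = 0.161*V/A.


RT60 = 0.161 * 453 / 187 = 0.39002 s


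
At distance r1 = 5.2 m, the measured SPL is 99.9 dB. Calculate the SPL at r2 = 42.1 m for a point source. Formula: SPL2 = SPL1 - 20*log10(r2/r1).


r2/r1 = 42.1/5.2 = 8.09615
Correction = 20*log10(8.09615) = 18.1656 dB
SPL2 = 99.9 - 18.1656 = 81.734 dB


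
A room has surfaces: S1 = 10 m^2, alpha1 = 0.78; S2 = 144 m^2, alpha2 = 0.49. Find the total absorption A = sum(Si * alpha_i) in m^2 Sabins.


10 * 0.78 = 7.8
144 * 0.49 = 70.56
A_total = 7.8 + 70.56 = 78.36 m^2


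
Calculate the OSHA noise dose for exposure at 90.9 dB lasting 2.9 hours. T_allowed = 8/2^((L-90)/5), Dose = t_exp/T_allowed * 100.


T_allowed = 8 / 2^((90.9 - 90)/5) = 7.06162 hr
Dose = 2.9 / 7.06162 * 100 = 41.067 %


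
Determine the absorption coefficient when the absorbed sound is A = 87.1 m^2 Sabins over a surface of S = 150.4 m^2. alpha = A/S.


Absorption coefficient = absorbed power / incident power
alpha = A / S = 87.1 / 150.4 = 0.57912


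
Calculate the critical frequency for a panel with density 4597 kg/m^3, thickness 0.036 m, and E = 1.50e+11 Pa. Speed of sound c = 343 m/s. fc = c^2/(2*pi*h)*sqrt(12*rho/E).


12*rho/E = 12*4597/1.50e+11 = 3.6776e-07
sqrt(12*rho/E) = sqrt(3.6776e-07) = 0.000606432
c^2/(2*pi*h) = 343^2/(2*pi*0.036) = 520123
fc = 520123 * 0.000606432 = 315.42 Hz


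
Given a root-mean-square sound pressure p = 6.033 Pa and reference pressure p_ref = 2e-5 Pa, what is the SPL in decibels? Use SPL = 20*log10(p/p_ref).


p / p_ref = 6.033 / 2e-5 = 301650
SPL = 20 * log10(301650) = 109.59 dB


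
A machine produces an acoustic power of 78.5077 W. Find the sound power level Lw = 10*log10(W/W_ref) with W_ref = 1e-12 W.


W / W_ref = 78.5077 / 1e-12 = 7.85077e+13
Lw = 10 * log10(7.85077e+13) = 138.95 dB


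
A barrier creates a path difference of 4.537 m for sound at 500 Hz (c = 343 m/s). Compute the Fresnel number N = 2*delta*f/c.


N = 2*delta*f/c = 2*delta/lambda, where lambda = c/f
lambda = 343 / 500 = 0.686 m
N = 2 * 4.537 / 0.686 = 13.227


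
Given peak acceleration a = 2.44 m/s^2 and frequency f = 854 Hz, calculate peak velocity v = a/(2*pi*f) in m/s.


omega = 2*pi*f = 2*pi*854 = 5365.84 rad/s
v = a / omega = 2.44 / 5365.84 = 0.00045473 m/s


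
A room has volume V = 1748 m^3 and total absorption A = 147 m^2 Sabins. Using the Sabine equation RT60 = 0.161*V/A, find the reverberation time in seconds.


RT60 = 0.161 * 1748 / 147 = 1.9145 s


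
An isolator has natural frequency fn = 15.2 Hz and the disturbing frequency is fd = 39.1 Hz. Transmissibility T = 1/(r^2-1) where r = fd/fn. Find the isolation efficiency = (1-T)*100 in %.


r = 39.1 / 15.2 = 2.57237
r^2 - 1 = 2.57237^2 - 1 = 5.61709
T = 1/5.61709 = 0.178028
Efficiency = (1 - 0.178028)*100 = 82.197 %


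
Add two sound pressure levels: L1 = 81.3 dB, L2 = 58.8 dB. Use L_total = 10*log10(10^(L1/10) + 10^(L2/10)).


10^(81.3/10) = 1.34896e+08
10^(58.8/10) = 758578
Sum = 1.34896e+08 + 758578 = 1.35655e+08
L_total = 10*log10(1.35655e+08) = 81.324 dB


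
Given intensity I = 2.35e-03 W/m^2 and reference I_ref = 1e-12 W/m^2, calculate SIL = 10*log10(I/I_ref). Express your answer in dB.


I / I_ref = 2.35e-03 / 1e-12 = 2.35e+09
SIL = 10 * log10(2.35e+09) = 93.711 dB


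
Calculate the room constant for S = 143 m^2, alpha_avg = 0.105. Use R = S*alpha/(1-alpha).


R = 143 * 0.105 / (1 - 0.105) = 16.777 m^2


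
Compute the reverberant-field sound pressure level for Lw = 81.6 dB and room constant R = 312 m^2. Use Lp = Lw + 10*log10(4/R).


4/R = 4/312 = 0.0128205
Lp = 81.6 + 10*log10(0.0128205) = 62.679 dB


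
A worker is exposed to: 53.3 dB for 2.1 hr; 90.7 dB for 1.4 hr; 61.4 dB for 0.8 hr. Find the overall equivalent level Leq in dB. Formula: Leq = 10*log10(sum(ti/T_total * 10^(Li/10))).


T_total = 2.1 + 1.4 + 0.8 = 4.3 hr
(2.1/4.3) * 10^(53.3/10) = 104412
(1.4/4.3) * 10^(90.7/10) = 3.82525e+08
(0.8/4.3) * 10^(61.4/10) = 256816
Sum = 104412 + 3.82525e+08 + 256816 = 3.82886e+08
Leq = 10*log10(3.82886e+08) = 85.831 dB


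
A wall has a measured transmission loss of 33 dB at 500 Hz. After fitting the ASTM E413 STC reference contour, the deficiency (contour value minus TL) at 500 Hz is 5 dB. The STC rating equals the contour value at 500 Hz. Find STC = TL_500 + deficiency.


By ASTM E413, STC = value of the fitted reference contour at 500 Hz.
Contour value at 500 Hz = TL_500 + deficiency = 33 + 5 = 38
STC = 38


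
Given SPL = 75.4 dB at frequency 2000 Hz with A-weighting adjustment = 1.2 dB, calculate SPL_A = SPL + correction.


A-weighting table: 2000 Hz -> 1.2 dB correction
SPL_A = SPL + correction = 75.4 + (1.2) = 76.6 dBA


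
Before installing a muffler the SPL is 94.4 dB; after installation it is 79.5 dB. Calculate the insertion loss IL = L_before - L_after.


Insertion loss = SPL without muffler - SPL with muffler
IL = 94.4 - 79.5 = 14.9 dB


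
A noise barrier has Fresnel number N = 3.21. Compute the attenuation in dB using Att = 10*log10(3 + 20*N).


3 + 20*N = 3 + 20*3.21 = 67.2
Att = 10*log10(67.2) = 18.274 dB


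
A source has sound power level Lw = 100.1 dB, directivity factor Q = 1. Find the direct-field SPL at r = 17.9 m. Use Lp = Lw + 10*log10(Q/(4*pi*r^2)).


4*pi*r^2 = 4*pi*17.9^2 = 4026.39 m^2
Q / (4*pi*r^2) = 1 / 4026.39 = 0.000248361
Lp = 100.1 + 10*log10(0.000248361) = 64.051 dB


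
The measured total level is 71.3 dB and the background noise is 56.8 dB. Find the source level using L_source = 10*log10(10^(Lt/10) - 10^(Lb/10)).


10^(71.3/10) = 1.34896e+07
10^(56.8/10) = 478630
Difference = 1.34896e+07 - 478630 = 1.3011e+07
L_source = 10*log10(1.3011e+07) = 71.143 dB


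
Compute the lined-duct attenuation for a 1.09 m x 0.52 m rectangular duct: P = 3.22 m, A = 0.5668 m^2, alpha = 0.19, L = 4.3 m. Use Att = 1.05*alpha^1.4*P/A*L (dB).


alpha^1.4 = 0.19^1.4 = 0.0977811
Attenuation rate = 1.05 * alpha^1.4 * P / A
= 1.05 * 0.0977811 * 3.22 / 0.5668 = 0.583271 dB/m
Total Att = 0.583271 * 4.3 = 2.5081 dB


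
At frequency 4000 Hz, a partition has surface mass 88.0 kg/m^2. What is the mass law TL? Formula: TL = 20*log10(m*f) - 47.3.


m * f = 88.0 * 4000 = 352000
20*log10(352000) = 110.931 dB
TL = 110.931 - 47.3 = 63.631 dB


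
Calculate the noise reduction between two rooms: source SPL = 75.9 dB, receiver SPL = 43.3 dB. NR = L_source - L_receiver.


NR = L_source - L_receiver (difference between source and receiving room levels)
NR = 75.9 - 43.3 = 32.6 dB


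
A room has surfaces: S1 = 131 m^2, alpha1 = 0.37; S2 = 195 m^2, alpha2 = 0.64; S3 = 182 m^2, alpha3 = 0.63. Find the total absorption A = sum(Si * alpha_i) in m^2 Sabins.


131 * 0.37 = 48.47
195 * 0.64 = 124.8
182 * 0.63 = 114.66
A_total = 48.47 + 124.8 + 114.66 = 287.93 m^2


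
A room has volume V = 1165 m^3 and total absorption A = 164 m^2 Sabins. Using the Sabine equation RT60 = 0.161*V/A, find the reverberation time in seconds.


RT60 = 0.161 * 1165 / 164 = 1.1437 s


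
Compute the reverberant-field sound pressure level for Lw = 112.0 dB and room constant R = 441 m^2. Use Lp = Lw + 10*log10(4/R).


4/R = 4/441 = 0.00907029
Lp = 112.0 + 10*log10(0.00907029) = 91.576 dB


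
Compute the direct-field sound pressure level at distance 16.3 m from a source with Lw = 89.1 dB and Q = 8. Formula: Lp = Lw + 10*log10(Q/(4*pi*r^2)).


4*pi*r^2 = 4*pi*16.3^2 = 3338.76 m^2
Q / (4*pi*r^2) = 8 / 3338.76 = 0.0023961
Lp = 89.1 + 10*log10(0.0023961) = 62.895 dB


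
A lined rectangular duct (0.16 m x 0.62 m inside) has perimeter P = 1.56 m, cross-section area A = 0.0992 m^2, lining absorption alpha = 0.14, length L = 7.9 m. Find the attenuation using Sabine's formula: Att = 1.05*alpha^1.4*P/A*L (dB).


alpha^1.4 = 0.14^1.4 = 0.0637645
Attenuation rate = 1.05 * alpha^1.4 * P / A
= 1.05 * 0.0637645 * 1.56 / 0.0992 = 1.05289 dB/m
Total Att = 1.05289 * 7.9 = 8.3178 dB


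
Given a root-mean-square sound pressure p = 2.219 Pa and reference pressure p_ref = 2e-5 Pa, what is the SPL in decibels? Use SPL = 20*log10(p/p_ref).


p / p_ref = 2.219 / 2e-5 = 110950
SPL = 20 * log10(110950) = 100.9 dB


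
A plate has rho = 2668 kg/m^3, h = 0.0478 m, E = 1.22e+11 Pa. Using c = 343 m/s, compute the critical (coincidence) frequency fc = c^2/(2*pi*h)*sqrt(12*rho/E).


12*rho/E = 12*2668/1.22e+11 = 2.62426e-07
sqrt(12*rho/E) = sqrt(2.62426e-07) = 0.000512275
c^2/(2*pi*h) = 343^2/(2*pi*0.0478) = 391724
fc = 391724 * 0.000512275 = 200.67 Hz


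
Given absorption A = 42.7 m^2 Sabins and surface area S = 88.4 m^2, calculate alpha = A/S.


Absorption coefficient = absorbed power / incident power
alpha = A / S = 42.7 / 88.4 = 0.48303


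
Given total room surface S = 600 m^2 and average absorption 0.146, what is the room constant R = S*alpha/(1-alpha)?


R = 600 * 0.146 / (1 - 0.146) = 102.58 m^2


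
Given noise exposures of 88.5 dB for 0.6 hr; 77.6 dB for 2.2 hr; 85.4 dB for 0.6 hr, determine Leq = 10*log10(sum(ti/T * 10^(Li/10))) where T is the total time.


T_total = 0.6 + 2.2 + 0.6 = 3.4 hr
(0.6/3.4) * 10^(88.5/10) = 1.24932e+08
(2.2/3.4) * 10^(77.6/10) = 3.72343e+07
(0.6/3.4) * 10^(85.4/10) = 6.11889e+07
Sum = 1.24932e+08 + 3.72343e+07 + 6.11889e+07 = 2.23355e+08
Leq = 10*log10(2.23355e+08) = 83.49 dB


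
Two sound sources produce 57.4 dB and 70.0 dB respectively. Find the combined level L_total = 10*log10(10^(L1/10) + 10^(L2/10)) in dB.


10^(57.4/10) = 549541
10^(70.0/10) = 1e+07
Sum = 549541 + 1e+07 = 1.05495e+07
L_total = 10*log10(1.05495e+07) = 70.232 dB


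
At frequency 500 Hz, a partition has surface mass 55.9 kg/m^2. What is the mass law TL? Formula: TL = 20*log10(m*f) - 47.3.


m * f = 55.9 * 500 = 27950
20*log10(27950) = 88.9276 dB
TL = 88.9276 - 47.3 = 41.628 dB


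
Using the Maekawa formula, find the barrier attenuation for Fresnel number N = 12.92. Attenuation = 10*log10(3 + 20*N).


3 + 20*N = 3 + 20*12.92 = 261.4
Att = 10*log10(261.4) = 24.173 dB


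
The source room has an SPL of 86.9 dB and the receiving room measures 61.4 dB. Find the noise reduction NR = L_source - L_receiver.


NR = L_source - L_receiver (difference between source and receiving room levels)
NR = 86.9 - 61.4 = 25.5 dB


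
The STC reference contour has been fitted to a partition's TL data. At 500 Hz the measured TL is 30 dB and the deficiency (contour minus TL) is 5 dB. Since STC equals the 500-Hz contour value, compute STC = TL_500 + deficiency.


By ASTM E413, STC = value of the fitted reference contour at 500 Hz.
Contour value at 500 Hz = TL_500 + deficiency = 30 + 5 = 35
STC = 35


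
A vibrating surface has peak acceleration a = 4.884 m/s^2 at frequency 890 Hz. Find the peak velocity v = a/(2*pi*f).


omega = 2*pi*f = 2*pi*890 = 5592.03 rad/s
v = a / omega = 4.884 / 5592.03 = 0.00087339 m/s


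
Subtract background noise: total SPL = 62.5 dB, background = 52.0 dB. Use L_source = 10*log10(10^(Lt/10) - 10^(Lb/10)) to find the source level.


10^(62.5/10) = 1.77828e+06
10^(52.0/10) = 158489
Difference = 1.77828e+06 - 158489 = 1.61979e+06
L_source = 10*log10(1.61979e+06) = 62.095 dB


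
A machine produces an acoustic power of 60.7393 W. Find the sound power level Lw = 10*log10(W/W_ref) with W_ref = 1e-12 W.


W / W_ref = 60.7393 / 1e-12 = 6.07393e+13
Lw = 10 * log10(6.07393e+13) = 137.83 dB


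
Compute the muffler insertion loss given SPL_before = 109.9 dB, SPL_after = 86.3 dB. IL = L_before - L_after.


Insertion loss = SPL without muffler - SPL with muffler
IL = 109.9 - 86.3 = 23.6 dB


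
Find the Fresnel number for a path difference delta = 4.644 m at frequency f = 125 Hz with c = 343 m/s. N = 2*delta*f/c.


N = 2*delta*f/c = 2*delta/lambda, where lambda = c/f
lambda = 343 / 125 = 2.744 m
N = 2 * 4.644 / 2.744 = 3.3848


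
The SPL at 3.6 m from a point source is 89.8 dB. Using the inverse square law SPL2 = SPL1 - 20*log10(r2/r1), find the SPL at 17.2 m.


r2/r1 = 17.2/3.6 = 4.77778
Correction = 20*log10(4.77778) = 13.5845 dB
SPL2 = 89.8 - 13.5845 = 76.215 dB


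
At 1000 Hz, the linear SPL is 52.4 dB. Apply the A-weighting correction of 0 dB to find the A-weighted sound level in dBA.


A-weighting table: 1000 Hz -> 0 dB correction
SPL_A = SPL + correction = 52.4 + (0) = 52.4 dBA


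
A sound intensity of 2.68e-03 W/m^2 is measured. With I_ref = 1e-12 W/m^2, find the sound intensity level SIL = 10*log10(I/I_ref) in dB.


I / I_ref = 2.68e-03 / 1e-12 = 2.68e+09
SIL = 10 * log10(2.68e+09) = 94.281 dB


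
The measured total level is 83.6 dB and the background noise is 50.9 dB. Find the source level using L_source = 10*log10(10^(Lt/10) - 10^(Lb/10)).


10^(83.6/10) = 2.29087e+08
10^(50.9/10) = 123027
Difference = 2.29087e+08 - 123027 = 2.28964e+08
L_source = 10*log10(2.28964e+08) = 83.598 dB


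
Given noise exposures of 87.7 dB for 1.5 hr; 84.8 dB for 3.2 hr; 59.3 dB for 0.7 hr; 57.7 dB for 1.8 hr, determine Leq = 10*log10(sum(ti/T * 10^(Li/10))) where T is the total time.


T_total = 1.5 + 3.2 + 0.7 + 1.8 = 7.2 hr
(1.5/7.2) * 10^(87.7/10) = 1.22676e+08
(3.2/7.2) * 10^(84.8/10) = 1.3422e+08
(0.7/7.2) * 10^(59.3/10) = 82749.5
(1.8/7.2) * 10^(57.7/10) = 147211
Sum = 1.22676e+08 + 1.3422e+08 + 82749.5 + 147211 = 2.57126e+08
Leq = 10*log10(2.57126e+08) = 84.101 dB


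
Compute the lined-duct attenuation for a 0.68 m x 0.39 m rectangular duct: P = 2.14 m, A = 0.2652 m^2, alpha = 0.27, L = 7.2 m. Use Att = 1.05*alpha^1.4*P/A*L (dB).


alpha^1.4 = 0.27^1.4 = 0.159922
Attenuation rate = 1.05 * alpha^1.4 * P / A
= 1.05 * 0.159922 * 2.14 / 0.2652 = 1.355 dB/m
Total Att = 1.355 * 7.2 = 9.756 dB


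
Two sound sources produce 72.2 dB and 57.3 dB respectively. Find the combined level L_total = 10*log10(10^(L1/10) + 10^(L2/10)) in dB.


10^(72.2/10) = 1.65959e+07
10^(57.3/10) = 537032
Sum = 1.65959e+07 + 537032 = 1.71329e+07
L_total = 10*log10(1.71329e+07) = 72.338 dB


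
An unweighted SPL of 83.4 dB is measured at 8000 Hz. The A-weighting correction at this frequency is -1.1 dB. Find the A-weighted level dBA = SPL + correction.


A-weighting table: 8000 Hz -> -1.1 dB correction
SPL_A = SPL + correction = 83.4 + (-1.1) = 82.3 dBA


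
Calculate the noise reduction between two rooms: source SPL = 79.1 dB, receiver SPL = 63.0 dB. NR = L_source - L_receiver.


NR = L_source - L_receiver (difference between source and receiving room levels)
NR = 79.1 - 63.0 = 16.1 dB


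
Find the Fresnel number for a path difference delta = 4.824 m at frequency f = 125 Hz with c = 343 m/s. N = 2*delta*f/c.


N = 2*delta*f/c = 2*delta/lambda, where lambda = c/f
lambda = 343 / 125 = 2.744 m
N = 2 * 4.824 / 2.744 = 3.516


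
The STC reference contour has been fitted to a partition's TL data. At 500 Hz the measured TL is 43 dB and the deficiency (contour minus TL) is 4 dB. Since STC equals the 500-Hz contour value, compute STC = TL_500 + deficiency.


By ASTM E413, STC = value of the fitted reference contour at 500 Hz.
Contour value at 500 Hz = TL_500 + deficiency = 43 + 4 = 47
STC = 47


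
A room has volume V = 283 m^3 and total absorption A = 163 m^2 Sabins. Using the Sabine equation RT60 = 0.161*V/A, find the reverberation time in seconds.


RT60 = 0.161 * 283 / 163 = 0.27953 s


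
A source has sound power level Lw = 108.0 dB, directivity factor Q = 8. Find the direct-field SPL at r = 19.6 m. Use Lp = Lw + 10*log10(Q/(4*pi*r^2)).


4*pi*r^2 = 4*pi*19.6^2 = 4827.5 m^2
Q / (4*pi*r^2) = 8 / 4827.5 = 0.00165717
Lp = 108.0 + 10*log10(0.00165717) = 80.194 dB


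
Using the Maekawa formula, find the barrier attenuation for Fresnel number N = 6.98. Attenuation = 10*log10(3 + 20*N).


3 + 20*N = 3 + 20*6.98 = 142.6
Att = 10*log10(142.6) = 21.541 dB


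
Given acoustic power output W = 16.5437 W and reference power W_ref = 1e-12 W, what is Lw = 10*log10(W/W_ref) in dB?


W / W_ref = 16.5437 / 1e-12 = 1.65437e+13
Lw = 10 * log10(1.65437e+13) = 132.19 dB


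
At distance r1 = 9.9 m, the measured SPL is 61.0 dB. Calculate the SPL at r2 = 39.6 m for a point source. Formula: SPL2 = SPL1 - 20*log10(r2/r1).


r2/r1 = 39.6/9.9 = 4
Correction = 20*log10(4) = 12.0412 dB
SPL2 = 61.0 - 12.0412 = 48.959 dB


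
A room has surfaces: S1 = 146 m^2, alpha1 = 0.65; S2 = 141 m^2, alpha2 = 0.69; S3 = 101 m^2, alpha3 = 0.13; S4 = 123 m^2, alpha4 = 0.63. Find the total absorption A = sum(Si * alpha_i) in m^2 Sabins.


146 * 0.65 = 94.9
141 * 0.69 = 97.29
101 * 0.13 = 13.13
123 * 0.63 = 77.49
A_total = 94.9 + 97.29 + 13.13 + 77.49 = 282.81 m^2


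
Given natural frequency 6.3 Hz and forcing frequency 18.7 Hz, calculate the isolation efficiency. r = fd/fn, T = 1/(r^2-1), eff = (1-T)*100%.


r = 18.7 / 6.3 = 2.96825
r^2 - 1 = 2.96825^2 - 1 = 7.81051
T = 1/7.81051 = 0.128033
Efficiency = (1 - 0.128033)*100 = 87.197 %


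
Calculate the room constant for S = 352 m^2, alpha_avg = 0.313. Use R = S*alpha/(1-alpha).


R = 352 * 0.313 / (1 - 0.313) = 160.37 m^2


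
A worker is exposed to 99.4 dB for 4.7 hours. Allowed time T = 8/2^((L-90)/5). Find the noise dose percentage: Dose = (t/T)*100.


T_allowed = 8 / 2^((99.4 - 90)/5) = 2.17347 hr
Dose = 4.7 / 2.17347 * 100 = 216.24 %


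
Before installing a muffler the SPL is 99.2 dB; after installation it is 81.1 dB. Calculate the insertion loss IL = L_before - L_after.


Insertion loss = SPL without muffler - SPL with muffler
IL = 99.2 - 81.1 = 18.1 dB


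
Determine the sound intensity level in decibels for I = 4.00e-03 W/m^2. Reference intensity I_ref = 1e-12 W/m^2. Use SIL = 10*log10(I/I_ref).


I / I_ref = 4.00e-03 / 1e-12 = 4e+09
SIL = 10 * log10(4e+09) = 96.021 dB


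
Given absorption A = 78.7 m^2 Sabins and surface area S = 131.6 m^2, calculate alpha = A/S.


Absorption coefficient = absorbed power / incident power
alpha = A / S = 78.7 / 131.6 = 0.59802


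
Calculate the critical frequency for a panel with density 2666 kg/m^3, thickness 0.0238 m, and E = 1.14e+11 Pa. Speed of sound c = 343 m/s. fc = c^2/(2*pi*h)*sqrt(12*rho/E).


12*rho/E = 12*2666/1.14e+11 = 2.80632e-07
sqrt(12*rho/E) = sqrt(2.80632e-07) = 0.000529747
c^2/(2*pi*h) = 343^2/(2*pi*0.0238) = 786740
fc = 786740 * 0.000529747 = 416.77 Hz


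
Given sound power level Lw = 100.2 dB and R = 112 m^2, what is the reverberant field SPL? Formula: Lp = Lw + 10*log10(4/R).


4/R = 4/112 = 0.0357143
Lp = 100.2 + 10*log10(0.0357143) = 85.728 dB


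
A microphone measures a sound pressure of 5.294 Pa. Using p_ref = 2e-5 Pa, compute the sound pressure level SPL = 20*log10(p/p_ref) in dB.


p / p_ref = 5.294 / 2e-5 = 264700
SPL = 20 * log10(264700) = 108.46 dB


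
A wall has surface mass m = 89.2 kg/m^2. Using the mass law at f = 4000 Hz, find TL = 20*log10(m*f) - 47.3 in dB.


m * f = 89.2 * 4000 = 356800
20*log10(356800) = 111.048 dB
TL = 111.048 - 47.3 = 63.748 dB


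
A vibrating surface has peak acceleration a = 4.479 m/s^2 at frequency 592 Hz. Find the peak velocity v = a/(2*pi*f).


omega = 2*pi*f = 2*pi*592 = 3719.65 rad/s
v = a / omega = 4.479 / 3719.65 = 0.0012041 m/s


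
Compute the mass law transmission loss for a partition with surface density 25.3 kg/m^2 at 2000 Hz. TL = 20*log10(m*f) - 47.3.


m * f = 25.3 * 2000 = 50600
20*log10(50600) = 94.083 dB
TL = 94.083 - 47.3 = 46.783 dB
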